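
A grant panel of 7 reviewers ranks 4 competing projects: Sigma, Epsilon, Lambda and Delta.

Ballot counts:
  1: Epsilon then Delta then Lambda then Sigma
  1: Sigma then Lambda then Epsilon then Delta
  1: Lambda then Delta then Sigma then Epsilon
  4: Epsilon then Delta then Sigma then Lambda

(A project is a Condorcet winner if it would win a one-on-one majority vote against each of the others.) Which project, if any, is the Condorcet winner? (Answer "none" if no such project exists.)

Check each pair by majority over 7 ballots:
Sigma–Epsilon: Epsilon 5–2.
Sigma vs Lambda: Sigma is ranked higher on 1+4 = 5 ballots, Lambda on 2. Sigma wins 5–2.
Sigma vs Delta: Sigma is ranked higher on 1 ballot, Delta on 6. Delta wins 6–1.
Epsilon–Lambda: Epsilon 5–2.
Epsilon vs Delta: Epsilon wins 6–1.
Lambda vs Delta: 2 to 5, Delta.
Epsilon wins every pairwise contest, so Epsilon is the Condorcet winner.

Epsilon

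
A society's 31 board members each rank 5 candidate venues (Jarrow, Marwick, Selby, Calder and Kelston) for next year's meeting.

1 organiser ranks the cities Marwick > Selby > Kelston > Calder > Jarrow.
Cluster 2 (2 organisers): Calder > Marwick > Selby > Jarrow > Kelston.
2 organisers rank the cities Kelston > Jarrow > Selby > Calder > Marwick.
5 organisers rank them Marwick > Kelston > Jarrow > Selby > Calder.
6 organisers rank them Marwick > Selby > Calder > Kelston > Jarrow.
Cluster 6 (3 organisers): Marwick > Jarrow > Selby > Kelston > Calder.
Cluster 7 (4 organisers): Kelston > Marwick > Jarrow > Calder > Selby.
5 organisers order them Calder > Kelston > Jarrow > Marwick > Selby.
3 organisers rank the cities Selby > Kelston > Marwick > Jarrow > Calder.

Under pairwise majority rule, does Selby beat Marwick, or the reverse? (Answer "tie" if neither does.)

Marwick

Ballots ranking Selby above Marwick: 2 + 3 = 5.
Ballots ranking Marwick above Selby: 31 − 5 = 26.
Marwick wins the head-to-head 26–5.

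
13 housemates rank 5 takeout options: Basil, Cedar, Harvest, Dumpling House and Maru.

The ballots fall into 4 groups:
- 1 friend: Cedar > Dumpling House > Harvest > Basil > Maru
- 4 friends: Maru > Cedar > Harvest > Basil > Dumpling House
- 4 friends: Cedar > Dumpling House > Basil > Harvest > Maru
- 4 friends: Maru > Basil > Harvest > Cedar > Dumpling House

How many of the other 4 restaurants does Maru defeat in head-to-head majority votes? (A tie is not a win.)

4

Maru against each rival (13 friends):
Maru–Basil: Maru 8–5.
Maru vs Cedar: Maru, 8–5.
Maru vs Harvest: 4+4 = 8 for Maru, 5 for Harvest — Maru by 8–5.
Maru–Dumpling House: Maru 8–5.
Maru beats Basil, Cedar, Harvest, Dumpling House — 4 pairwise wins.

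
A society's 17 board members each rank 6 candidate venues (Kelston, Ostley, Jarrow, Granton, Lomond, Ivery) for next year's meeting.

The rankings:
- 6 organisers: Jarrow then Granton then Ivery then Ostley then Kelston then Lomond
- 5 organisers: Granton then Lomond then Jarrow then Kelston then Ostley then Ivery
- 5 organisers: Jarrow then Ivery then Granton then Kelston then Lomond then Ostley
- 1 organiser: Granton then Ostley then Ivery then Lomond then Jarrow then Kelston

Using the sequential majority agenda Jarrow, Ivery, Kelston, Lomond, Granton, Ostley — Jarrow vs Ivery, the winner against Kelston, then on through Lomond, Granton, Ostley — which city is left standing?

Round 1: Jarrow vs Ivery — 16–1, Jarrow advances.
Round 2: Jarrow vs Kelston — 17–0, Jarrow advances.
Round 3: Jarrow vs Lomond — 11–6, Jarrow advances.
Round 4: Jarrow vs Granton — 11–6, Jarrow advances.
Round 5: Jarrow vs Ostley — 16–1, Jarrow advances.
Jarrow survives the agenda.

Jarrow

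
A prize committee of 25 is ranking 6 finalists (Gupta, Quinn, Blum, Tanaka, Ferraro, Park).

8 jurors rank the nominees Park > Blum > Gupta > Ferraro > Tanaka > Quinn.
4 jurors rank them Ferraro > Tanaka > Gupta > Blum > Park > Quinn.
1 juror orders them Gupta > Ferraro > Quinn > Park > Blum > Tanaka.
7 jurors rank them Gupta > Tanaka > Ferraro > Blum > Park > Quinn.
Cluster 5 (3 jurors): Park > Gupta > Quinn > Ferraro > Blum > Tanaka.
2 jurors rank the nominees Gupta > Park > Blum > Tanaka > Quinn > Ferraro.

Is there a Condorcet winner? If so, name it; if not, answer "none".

Gupta

Head-to-head results (25 jurors):
Gupta vs Quinn: Gupta is ranked higher on 8+4+1+7+3+2 = 25 ballots, Quinn on 0. Gupta wins 25–0.
Gupta vs Blum: Gupta preferred on 4+1+7+3+2 = 17 ballots; Gupta wins 17–8.
Gupta vs Tanaka: 21 to 4, Gupta.
Gupta vs Ferraro: Gupta is ranked higher on 8+1+7+3+2 = 21 ballots, Ferraro on 4. Gupta wins 21–4.
Gupta vs Park: 4+1+7+2 = 14 for Gupta, 11 for Park — Gupta by 14–11.
Quinn vs Blum: Quinn is ranked higher on 1+3 = 4 ballots, Blum on 21. Blum wins 21–4.
Quinn vs Tanaka: Quinn is ranked higher on 1+3 = 4 ballots, Tanaka on 21. Tanaka wins 21–4.
Quinn vs Ferraro: Quinn preferred on 3+2 = 5 ballots; Ferraro wins 20–5.
Quinn vs Park: 1 to 24, Park.
Blum vs Tanaka: 8+1+3+2 = 14 for Blum, 11 for Tanaka — Blum by 14–11.
Blum vs Ferraro: 10 to 15, Ferraro.
Blum vs Park: 11 to 14, Park.
Tanaka vs Ferraro: 9 to 16, Ferraro.
Tanaka vs Park: Tanaka is ranked higher on 4+7 = 11 ballots, Park on 14. Park wins 14–11.
Ferraro vs Park: 4+1+7 = 12 for Ferraro, 13 for Park — Park by 13–12.
Only Gupta has no losses; Gupta is the Condorcet winner.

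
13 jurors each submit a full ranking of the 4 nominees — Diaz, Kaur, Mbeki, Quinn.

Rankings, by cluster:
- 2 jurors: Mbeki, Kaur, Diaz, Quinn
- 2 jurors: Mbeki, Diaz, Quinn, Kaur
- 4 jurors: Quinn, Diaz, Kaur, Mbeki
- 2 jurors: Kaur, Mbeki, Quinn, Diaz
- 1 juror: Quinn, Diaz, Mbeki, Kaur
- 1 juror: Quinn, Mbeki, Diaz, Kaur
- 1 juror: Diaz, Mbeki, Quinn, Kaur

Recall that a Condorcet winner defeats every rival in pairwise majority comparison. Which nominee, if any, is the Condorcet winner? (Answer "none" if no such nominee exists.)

Check each pair by majority over 13 ballots:
Diaz vs Kaur: 9 to 4, Diaz.
Diaz vs Mbeki: Diaz is ranked higher on 4+1+1 = 6 ballots, Mbeki on 7. Mbeki wins 7–6.
Diaz vs Quinn: Diaz preferred on 2+2+1 = 5 ballots; Quinn wins 8–5.
Kaur vs Mbeki: Kaur is ranked higher on 4+2 = 6 ballots, Mbeki on 7. Mbeki wins 7–6.
Kaur vs Quinn: 4 to 9, Quinn.
Mbeki vs Quinn: Mbeki preferred on 2+2+2+1 = 7 ballots; Mbeki wins 7–6.
Mbeki wins every pairwise contest, so Mbeki is the Condorcet winner.

Mbeki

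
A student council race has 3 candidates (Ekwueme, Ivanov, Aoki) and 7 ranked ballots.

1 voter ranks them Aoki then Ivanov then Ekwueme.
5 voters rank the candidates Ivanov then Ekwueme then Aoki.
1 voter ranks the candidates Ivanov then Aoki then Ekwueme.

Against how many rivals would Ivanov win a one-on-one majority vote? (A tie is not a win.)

2

Ivanov against each rival (7 voters):
Ivanov–Ekwueme: Ivanov 7–0.
Ivanov vs Aoki: 5+1 = 6 for Ivanov, 1 for Aoki — Ivanov by 6–1.
Ivanov beats Ekwueme, Aoki — 2 pairwise wins.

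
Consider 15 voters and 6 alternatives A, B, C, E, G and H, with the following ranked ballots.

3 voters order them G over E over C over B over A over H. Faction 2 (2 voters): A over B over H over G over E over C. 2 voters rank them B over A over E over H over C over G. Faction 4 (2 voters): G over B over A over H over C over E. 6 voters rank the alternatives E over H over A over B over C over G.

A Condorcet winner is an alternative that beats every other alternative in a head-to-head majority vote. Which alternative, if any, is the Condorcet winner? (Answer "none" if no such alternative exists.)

E

Pairwise majorities:
A vs B: 8 to 7, A.
A vs C: 12 to 3, A.
A vs E: A is ranked higher on 2+2+2 = 6 ballots, E on 9. E wins 9–6.
A vs G: A wins 10–5.
A vs H: A, 9–6.
B vs C: B wins 12–3.
B vs E: 6 to 9, E.
B vs G: B wins 10–5.
B vs H: 9 to 6, B.
C–E: E 13–2.
C vs G: C preferred on 2+6 = 8 ballots; C wins 8–7.
C vs H: H, 12–3.
E vs G: 2+6 = 8 for E, 7 for G — E by 8–7.
E vs H: E wins 11–4.
G vs H: 5 to 10, H.
E beats each of A, B, C, G, H — E is the Condorcet winner.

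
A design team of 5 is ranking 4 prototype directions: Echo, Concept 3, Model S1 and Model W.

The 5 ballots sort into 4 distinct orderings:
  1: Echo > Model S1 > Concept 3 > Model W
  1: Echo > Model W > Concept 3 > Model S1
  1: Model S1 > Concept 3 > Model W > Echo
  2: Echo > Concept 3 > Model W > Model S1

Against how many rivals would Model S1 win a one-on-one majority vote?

0

Model S1 against each rival (5 engineers):
Model S1 vs Echo: Model S1 preferred on 1 ballot; Echo wins 4–1.
Model S1 vs Concept 3: Model S1 preferred on 1+1 = 2 ballots; Concept 3 wins 3–2.
Model S1–Model W: Model W 3–2.
Model S1 beats no one; loses to Echo, Concept 3, Model W — 0 pairwise wins.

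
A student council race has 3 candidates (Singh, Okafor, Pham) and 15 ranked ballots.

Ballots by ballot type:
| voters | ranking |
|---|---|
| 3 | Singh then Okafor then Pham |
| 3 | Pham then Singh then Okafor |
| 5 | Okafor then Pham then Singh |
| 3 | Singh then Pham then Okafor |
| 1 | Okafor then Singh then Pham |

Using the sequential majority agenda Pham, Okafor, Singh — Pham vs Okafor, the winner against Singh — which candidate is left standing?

Round 1: Pham vs Okafor — 6–9, Okafor advances.
Round 2: Okafor vs Singh — 6–9, Singh advances.
Singh survives the agenda.

Singh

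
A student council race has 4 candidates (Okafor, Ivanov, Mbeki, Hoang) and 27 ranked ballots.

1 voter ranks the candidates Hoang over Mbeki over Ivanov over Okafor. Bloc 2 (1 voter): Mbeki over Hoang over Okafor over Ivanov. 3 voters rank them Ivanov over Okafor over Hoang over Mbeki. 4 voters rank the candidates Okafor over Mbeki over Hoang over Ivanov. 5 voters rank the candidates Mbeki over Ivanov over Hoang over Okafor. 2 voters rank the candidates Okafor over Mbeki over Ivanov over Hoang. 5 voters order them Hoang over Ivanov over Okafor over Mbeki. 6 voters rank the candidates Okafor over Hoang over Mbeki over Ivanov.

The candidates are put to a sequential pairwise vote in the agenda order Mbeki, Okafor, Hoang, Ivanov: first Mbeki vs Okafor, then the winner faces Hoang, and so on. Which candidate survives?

Round 1: Mbeki vs Okafor — 7–20, Okafor advances.
Round 2: Okafor vs Hoang — 15–12, Okafor advances.
Round 3: Okafor vs Ivanov — 13–14, Ivanov advances.
Ivanov survives the agenda.

Ivanov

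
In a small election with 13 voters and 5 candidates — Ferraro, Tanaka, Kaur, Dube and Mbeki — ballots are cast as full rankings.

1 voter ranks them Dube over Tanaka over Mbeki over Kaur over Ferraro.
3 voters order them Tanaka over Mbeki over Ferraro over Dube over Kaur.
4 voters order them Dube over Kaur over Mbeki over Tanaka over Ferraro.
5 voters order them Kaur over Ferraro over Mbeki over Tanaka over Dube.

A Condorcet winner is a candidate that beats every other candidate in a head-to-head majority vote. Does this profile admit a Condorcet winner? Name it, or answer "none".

none

Pairwise majorities:
Ferraro vs Tanaka: Tanaka, 8–5.
Ferraro vs Kaur: Kaur wins 10–3.
Ferraro–Dube: Ferraro 8–5.
Ferraro vs Mbeki: Mbeki wins 8–5.
Tanaka–Kaur: Kaur 9–4.
Tanaka–Dube: Tanaka 8–5.
Tanaka vs Mbeki: Mbeki wins 9–4.
Kaur vs Dube: Dube, 8–5.
Kaur–Mbeki: Kaur 9–4.
Dube–Mbeki: Mbeki 8–5.
No candidate is unbeaten: Ferraro loses to Tanaka; Tanaka loses to Kaur; Kaur loses to Dube; Dube loses to Ferraro; Mbeki loses to Kaur. In particular Ferraro → Dube → Kaur → Ferraro is a majority cycle — no Condorcet winner exists.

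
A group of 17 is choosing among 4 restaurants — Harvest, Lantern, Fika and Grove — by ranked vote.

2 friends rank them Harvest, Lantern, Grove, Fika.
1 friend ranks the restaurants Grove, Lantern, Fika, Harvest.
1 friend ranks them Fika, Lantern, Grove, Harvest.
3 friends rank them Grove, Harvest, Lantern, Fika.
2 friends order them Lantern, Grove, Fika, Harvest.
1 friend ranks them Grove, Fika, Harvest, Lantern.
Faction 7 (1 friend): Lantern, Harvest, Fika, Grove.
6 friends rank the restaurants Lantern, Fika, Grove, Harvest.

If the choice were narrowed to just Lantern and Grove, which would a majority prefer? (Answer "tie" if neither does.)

Ballots ranking Lantern above Grove: 2 + 1 + 2 + 1 + 6 = 12.
Ballots ranking Grove above Lantern: 17 − 12 = 5.
Lantern wins the head-to-head 12–5.

Lantern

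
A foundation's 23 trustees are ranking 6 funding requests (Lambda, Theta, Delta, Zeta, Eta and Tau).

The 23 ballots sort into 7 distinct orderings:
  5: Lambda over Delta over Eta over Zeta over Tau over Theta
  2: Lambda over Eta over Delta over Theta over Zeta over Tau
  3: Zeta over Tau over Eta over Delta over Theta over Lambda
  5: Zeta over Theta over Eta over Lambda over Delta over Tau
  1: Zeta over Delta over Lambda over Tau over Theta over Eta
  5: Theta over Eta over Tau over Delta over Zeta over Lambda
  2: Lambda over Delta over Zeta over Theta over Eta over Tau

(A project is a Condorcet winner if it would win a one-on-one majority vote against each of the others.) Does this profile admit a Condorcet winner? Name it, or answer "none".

Head-to-head results (23 reviewers):
Lambda vs Theta: Theta, 13–10.
Lambda–Delta: Lambda 14–9.
Lambda–Zeta: Zeta 14–9.
Lambda vs Eta: Eta wins 13–10.
Lambda vs Tau: Lambda, 15–8.
Theta–Delta: Delta 13–10.
Theta–Zeta: Zeta 16–7.
Theta–Eta: Theta 13–10.
Theta vs Tau: Theta wins 14–9.
Delta vs Zeta: Delta wins 14–9.
Delta vs Eta: Eta wins 15–8.
Delta vs Tau: Delta wins 15–8.
Zeta vs Eta: Eta wins 12–11.
Zeta vs Tau: Zeta wins 18–5.
Eta vs Tau: Eta wins 19–4.
Every project loses at least once (Lambda loses to Theta; Theta loses to Delta; Delta loses to Lambda; Zeta loses to Delta; Eta loses to Theta; Tau loses to Lambda). The majority relation contains the cycle Lambda → Delta → Theta → Lambda, so there is no Condorcet winner.

none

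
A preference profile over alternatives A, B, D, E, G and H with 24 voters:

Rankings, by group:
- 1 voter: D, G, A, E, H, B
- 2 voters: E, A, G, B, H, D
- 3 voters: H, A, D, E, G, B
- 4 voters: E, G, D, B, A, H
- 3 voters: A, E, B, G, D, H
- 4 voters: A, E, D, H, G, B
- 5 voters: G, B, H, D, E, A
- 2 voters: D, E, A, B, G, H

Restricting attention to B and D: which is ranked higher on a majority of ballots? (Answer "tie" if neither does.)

Ballots ranking B above D: 2 + 3 + 5 = 10.
Ballots ranking D above B: 24 − 10 = 14.
D wins the head-to-head 14–10.

D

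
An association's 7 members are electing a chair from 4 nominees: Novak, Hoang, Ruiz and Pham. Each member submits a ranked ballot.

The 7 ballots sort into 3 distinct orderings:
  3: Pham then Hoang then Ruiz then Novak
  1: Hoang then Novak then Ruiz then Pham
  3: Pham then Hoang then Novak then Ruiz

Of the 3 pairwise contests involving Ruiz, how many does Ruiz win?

Ruiz against each rival (7 voters):
Ruiz vs Novak: Ruiz preferred on 3 ballots; Novak wins 4–3.
Ruiz vs Hoang: Ruiz preferred on 0 ballots; Hoang wins 7–0.
Ruiz vs Pham: 1 for Ruiz, 6 for Pham — Pham by 6–1.
Ruiz beats no one; loses to Novak, Hoang, Pham — 0 pairwise wins.

0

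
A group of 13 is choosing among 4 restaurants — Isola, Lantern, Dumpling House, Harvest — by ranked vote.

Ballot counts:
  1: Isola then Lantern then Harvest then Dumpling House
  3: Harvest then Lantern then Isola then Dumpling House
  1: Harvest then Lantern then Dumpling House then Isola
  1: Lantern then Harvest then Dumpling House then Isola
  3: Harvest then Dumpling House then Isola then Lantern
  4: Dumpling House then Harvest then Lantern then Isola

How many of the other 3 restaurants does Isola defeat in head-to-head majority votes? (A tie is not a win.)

0

Isola against each rival (13 friends):
Isola–Lantern: Lantern 9–4.
Isola vs Dumpling House: Dumpling House, 9–4.
Isola vs Harvest: 1 to 12, Harvest.
Isola beats no one; loses to Lantern, Dumpling House, Harvest — 0 pairwise wins.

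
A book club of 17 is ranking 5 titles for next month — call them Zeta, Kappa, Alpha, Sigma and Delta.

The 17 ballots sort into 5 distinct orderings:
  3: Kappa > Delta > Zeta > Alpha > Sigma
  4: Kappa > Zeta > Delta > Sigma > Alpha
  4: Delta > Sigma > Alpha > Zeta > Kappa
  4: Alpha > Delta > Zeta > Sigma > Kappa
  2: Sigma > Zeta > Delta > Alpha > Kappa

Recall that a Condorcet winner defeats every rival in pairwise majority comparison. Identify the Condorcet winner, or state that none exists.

Check each pair by majority over 17 ballots:
Zeta vs Kappa: Zeta preferred on 4+4+2 = 10 ballots; Zeta wins 10–7.
Zeta vs Alpha: Zeta preferred on 3+4+2 = 9 ballots; Zeta wins 9–8.
Zeta vs Sigma: Zeta preferred on 3+4+4 = 11 ballots; Zeta wins 11–6.
Zeta vs Delta: Zeta preferred on 4+2 = 6 ballots; Delta wins 11–6.
Kappa vs Alpha: Kappa preferred on 3+4 = 7 ballots; Alpha wins 10–7.
Kappa vs Sigma: Kappa is ranked higher on 3+4 = 7 ballots, Sigma on 10. Sigma wins 10–7.
Kappa vs Delta: 7 to 10, Delta.
Alpha vs Sigma: 7 to 10, Sigma.
Alpha vs Delta: 4 to 13, Delta.
Sigma vs Delta: 2 for Sigma, 15 for Delta — Delta by 15–2.
Delta wins every pairwise contest, so Delta is the Condorcet winner.

Delta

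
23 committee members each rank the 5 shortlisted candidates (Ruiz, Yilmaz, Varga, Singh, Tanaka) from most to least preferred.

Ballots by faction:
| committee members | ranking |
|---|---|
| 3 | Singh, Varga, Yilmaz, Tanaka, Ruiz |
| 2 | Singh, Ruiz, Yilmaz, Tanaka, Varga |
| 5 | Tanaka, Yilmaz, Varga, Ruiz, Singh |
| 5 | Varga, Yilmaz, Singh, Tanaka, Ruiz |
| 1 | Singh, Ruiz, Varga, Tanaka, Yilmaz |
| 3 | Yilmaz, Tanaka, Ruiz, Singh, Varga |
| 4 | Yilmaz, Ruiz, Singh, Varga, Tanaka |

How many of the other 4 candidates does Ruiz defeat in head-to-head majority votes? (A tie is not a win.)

Ruiz against each rival (23 committee members):
Ruiz vs Yilmaz: 2+1 = 3 for Ruiz, 20 for Yilmaz — Yilmaz by 20–3.
Ruiz vs Varga: Ruiz is ranked higher on 2+1+3+4 = 10 ballots, Varga on 13. Varga wins 13–10.
Ruiz vs Singh: Ruiz is ranked higher on 5+3+4 = 12 ballots, Singh on 11. Ruiz wins 12–11.
Ruiz vs Tanaka: Ruiz preferred on 2+1+4 = 7 ballots; Tanaka wins 16–7.
Ruiz beats Singh; loses to Yilmaz, Varga, Tanaka — 1 pairwise win.

1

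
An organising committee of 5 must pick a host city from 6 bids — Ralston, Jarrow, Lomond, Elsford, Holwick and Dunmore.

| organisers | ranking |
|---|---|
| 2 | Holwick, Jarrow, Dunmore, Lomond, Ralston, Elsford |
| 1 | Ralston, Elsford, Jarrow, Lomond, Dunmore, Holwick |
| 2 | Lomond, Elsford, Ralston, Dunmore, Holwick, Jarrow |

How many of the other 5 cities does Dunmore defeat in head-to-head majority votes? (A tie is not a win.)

1

Dunmore against each rival (5 organisers):
Dunmore vs Ralston: 2 to 3, Ralston.
Dunmore vs Jarrow: 2 for Dunmore, 3 for Jarrow — Jarrow by 3–2.
Dunmore–Lomond: Lomond 3–2.
Dunmore vs Elsford: Dunmore preferred on 2 ballots; Elsford wins 3–2.
Dunmore vs Holwick: Dunmore wins 3–2.
Dunmore beats Holwick; loses to Ralston, Jarrow, Lomond, Elsford — 1 pairwise win.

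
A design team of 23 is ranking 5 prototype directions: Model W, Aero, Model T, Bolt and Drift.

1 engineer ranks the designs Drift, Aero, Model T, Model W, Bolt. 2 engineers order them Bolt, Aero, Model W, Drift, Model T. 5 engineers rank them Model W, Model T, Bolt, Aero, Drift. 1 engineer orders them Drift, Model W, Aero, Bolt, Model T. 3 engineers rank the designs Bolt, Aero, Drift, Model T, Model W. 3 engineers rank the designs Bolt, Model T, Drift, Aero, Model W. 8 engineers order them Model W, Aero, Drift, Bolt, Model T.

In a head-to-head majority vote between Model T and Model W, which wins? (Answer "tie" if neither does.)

Model W

Ballots ranking Model T above Model W: 1 + 3 + 3 = 7.
Ballots ranking Model W above Model T: 23 − 7 = 16.
Model W wins the head-to-head 16–7.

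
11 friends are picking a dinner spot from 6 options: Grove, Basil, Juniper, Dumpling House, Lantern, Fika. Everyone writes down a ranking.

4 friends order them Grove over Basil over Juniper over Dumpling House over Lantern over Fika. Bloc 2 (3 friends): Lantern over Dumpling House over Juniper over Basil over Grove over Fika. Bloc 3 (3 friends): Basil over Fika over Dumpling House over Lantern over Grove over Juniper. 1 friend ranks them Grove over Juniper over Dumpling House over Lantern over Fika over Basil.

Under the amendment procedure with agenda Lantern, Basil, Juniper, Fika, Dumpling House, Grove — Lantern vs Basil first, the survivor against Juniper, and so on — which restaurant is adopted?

Round 1: Lantern vs Basil — 4–7, Basil advances.
Round 2: Basil vs Juniper — 7–4, Basil advances.
Round 3: Basil vs Fika — 10–1, Basil advances.
Round 4: Basil vs Dumpling House — 7–4, Basil advances.
Round 5: Basil vs Grove — 6–5, Basil advances.
The agenda winner is Basil.

Basil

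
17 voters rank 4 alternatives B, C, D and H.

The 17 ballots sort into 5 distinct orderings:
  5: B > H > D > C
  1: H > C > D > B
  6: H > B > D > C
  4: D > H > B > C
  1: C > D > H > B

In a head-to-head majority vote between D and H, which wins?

Ballots ranking D above H: 4 + 1 = 5.
Ballots ranking H above D: 17 − 5 = 12.
H wins the head-to-head 12–5.

H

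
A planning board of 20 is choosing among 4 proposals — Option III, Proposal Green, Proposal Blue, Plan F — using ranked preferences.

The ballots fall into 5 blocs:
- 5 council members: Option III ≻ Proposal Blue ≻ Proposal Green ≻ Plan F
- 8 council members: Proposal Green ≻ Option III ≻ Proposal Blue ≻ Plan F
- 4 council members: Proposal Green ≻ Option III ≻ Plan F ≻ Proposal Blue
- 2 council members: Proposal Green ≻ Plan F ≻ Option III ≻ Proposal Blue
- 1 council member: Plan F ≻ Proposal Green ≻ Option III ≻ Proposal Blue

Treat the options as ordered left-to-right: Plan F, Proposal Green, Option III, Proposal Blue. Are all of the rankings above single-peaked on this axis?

Axis positions: Plan F=1, Proposal Green=2, Option III=3, Proposal Blue=4.
Bloc 1 (peak Option III at position 3): ranking walks positions 3-4-2-1, expanding outward from the peak — single-peaked.
Bloc 2 (peak Proposal Green at position 2): ranking walks positions 2-3-4-1, expanding outward from the peak — single-peaked.
Bloc 3 (peak Proposal Green at position 2): ranking walks positions 2-3-1-4, expanding outward from the peak — single-peaked.
Bloc 4 (peak Proposal Green at position 2): ranking walks positions 2-1-3-4, expanding outward from the peak — single-peaked.
Bloc 5 (peak Plan F at position 1): ranking walks positions 1-2-3-4, expanding outward from the peak — single-peaked.
Every ranking is single-peaked on this axis.

yes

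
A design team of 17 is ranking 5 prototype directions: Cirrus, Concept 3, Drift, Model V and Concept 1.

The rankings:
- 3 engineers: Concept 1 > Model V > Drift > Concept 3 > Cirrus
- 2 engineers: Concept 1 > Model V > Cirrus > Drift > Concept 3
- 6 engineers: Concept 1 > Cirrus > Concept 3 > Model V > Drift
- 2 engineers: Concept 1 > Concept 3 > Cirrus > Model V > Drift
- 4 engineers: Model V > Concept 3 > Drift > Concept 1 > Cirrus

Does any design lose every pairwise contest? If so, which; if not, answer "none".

Drift

Head-to-head results (17 engineers):
Cirrus vs Concept 3: Cirrus is ranked higher on 2+6 = 8 ballots, Concept 3 on 9. Concept 3 wins 9–8.
Cirrus–Drift: Cirrus 10–7.
Cirrus vs Model V: Cirrus preferred on 6+2 = 8 ballots; Model V wins 9–8.
Cirrus vs Concept 1: Concept 1 wins 17–0.
Concept 3 vs Drift: Concept 3 wins 12–5.
Concept 3 vs Model V: 6+2 = 8 for Concept 3, 9 for Model V — Model V by 9–8.
Concept 3–Concept 1: Concept 1 13–4.
Drift vs Model V: Drift preferred on 0 ballots; Model V wins 17–0.
Drift–Concept 1: Concept 1 13–4.
Model V vs Concept 1: Model V is ranked higher on 4 ballots, Concept 1 on 13. Concept 1 wins 13–4.
Only Drift has no wins; Drift is the Condorcet loser.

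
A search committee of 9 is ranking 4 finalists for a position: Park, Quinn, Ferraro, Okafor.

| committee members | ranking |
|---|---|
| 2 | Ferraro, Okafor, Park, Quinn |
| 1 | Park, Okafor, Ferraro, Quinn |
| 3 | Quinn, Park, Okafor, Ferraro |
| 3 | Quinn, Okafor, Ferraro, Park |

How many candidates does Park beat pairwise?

0

Park against each rival (9 committee members):
Park–Quinn: Quinn 6–3.
Park vs Ferraro: Ferraro wins 5–4.
Park vs Okafor: Park is ranked higher on 1+3 = 4 ballots, Okafor on 5. Okafor wins 5–4.
Park beats no one; loses to Quinn, Ferraro, Okafor — 0 pairwise wins.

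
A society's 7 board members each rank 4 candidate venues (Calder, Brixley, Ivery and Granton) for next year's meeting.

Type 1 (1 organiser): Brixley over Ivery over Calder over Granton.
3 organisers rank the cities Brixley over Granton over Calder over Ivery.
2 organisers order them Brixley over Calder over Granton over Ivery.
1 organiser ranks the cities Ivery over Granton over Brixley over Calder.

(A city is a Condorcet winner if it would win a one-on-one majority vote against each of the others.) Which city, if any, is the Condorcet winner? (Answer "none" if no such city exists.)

Brixley

Check each pair by majority over 7 ballots:
Calder vs Brixley: 0 to 7, Brixley.
Calder vs Ivery: 3+2 = 5 for Calder, 2 for Ivery — Calder by 5–2.
Calder vs Granton: Calder preferred on 1+2 = 3 ballots; Granton wins 4–3.
Brixley vs Ivery: Brixley is ranked higher on 1+3+2 = 6 ballots, Ivery on 1. Brixley wins 6–1.
Brixley vs Granton: Brixley preferred on 1+3+2 = 6 ballots; Brixley wins 6–1.
Ivery vs Granton: 2 to 5, Granton.
Only Brixley has no losses; Brixley is the Condorcet winner.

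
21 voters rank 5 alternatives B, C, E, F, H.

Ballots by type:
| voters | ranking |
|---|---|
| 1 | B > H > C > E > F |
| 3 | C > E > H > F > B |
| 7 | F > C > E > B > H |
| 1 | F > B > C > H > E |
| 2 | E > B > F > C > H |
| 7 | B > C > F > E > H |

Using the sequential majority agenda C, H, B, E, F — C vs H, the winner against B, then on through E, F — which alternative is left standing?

Round 1: C vs H — 20–1, C advances.
Round 2: C vs B — 10–11, B advances.
Round 3: B vs E — 9–12, E advances.
Round 4: E vs F — 6–15, F advances.
The agenda winner is F.

F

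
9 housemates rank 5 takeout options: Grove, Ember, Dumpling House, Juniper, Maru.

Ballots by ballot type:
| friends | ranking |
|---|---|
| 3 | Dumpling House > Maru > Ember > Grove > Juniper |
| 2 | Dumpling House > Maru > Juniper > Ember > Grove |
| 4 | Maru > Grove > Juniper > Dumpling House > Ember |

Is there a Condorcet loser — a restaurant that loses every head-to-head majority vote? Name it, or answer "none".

Pairwise majorities:
Grove vs Ember: Grove is ranked higher on 4 ballots, Ember on 5. Ember wins 5–4.
Grove vs Dumpling House: Dumpling House wins 5–4.
Grove vs Juniper: 3+4 = 7 for Grove, 2 for Juniper — Grove by 7–2.
Grove–Maru: Maru 9–0.
Ember vs Dumpling House: Dumpling House, 9–0.
Ember vs Juniper: 3 for Ember, 6 for Juniper — Juniper by 6–3.
Ember vs Maru: 0 for Ember, 9 for Maru — Maru by 9–0.
Dumpling House–Juniper: Dumpling House 5–4.
Dumpling House vs Maru: 3+2 = 5 for Dumpling House, 4 for Maru — Dumpling House by 5–4.
Juniper vs Maru: Juniper is ranked higher on 0 ballots, Maru on 9. Maru wins 9–0.
No restaurant is winless: Grove beats Juniper; Ember beats Grove; Dumpling House beats Grove; Juniper beats Ember; Maru beats Grove. There is no Condorcet loser.

none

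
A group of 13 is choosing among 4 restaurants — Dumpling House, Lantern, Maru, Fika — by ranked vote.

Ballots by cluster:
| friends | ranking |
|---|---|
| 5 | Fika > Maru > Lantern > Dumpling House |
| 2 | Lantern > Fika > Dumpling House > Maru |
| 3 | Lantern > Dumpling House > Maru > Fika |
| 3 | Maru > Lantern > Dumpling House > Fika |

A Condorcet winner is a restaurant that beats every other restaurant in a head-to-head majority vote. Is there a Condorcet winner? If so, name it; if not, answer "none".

none

Head-to-head results (13 friends):
Dumpling House vs Lantern: Lantern wins 13–0.
Dumpling House vs Maru: Maru wins 8–5.
Dumpling House vs Fika: Fika, 7–6.
Lantern–Maru: Maru 8–5.
Lantern–Fika: Lantern 8–5.
Maru–Fika: Fika 7–6.
Each restaurant drops at least one matchup (Dumpling House loses to Lantern; Lantern loses to Maru; Maru loses to Fika; Fika loses to Lantern); the cycle Lantern beats Fika beats Maru beats Lantern rules out a Condorcet winner.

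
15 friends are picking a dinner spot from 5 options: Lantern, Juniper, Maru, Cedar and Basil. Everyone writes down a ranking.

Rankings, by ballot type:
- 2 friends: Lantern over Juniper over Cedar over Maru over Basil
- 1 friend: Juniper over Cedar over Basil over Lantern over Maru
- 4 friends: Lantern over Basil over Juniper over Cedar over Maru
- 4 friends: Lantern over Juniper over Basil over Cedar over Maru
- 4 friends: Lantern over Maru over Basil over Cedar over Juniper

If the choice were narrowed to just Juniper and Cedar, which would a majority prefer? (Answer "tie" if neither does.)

Ballots ranking Juniper above Cedar: 2 + 1 + 4 + 4 = 11.
Ballots ranking Cedar above Juniper: 15 − 11 = 4.
Juniper wins the head-to-head 11–4.

Juniper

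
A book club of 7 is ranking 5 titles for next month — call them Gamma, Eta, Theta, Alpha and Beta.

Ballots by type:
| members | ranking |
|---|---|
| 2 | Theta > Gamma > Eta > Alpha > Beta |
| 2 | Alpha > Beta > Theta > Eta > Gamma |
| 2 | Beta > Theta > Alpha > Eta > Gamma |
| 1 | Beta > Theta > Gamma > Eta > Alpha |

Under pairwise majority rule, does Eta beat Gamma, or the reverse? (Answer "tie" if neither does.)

Eta

Ballots ranking Eta above Gamma: 2 + 2 = 4.
Ballots ranking Gamma above Eta: 7 − 4 = 3.
Eta wins the head-to-head 4–3.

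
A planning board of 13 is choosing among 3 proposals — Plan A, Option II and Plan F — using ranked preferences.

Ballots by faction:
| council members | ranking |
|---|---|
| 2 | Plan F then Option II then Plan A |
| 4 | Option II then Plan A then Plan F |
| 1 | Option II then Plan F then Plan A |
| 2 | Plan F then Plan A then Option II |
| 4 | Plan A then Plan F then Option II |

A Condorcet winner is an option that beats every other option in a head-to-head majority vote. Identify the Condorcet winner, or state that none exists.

Check each pair by majority over 13 ballots:
Plan A vs Option II: Option II wins 7–6.
Plan A–Plan F: Plan A 8–5.
Option II vs Plan F: Plan F wins 8–5.
No option is unbeaten: Plan A loses to Option II; Option II loses to Plan F; Plan F loses to Plan A. In particular Plan A > Plan F > Option II > Plan A is a majority cycle — no Condorcet winner exists.

none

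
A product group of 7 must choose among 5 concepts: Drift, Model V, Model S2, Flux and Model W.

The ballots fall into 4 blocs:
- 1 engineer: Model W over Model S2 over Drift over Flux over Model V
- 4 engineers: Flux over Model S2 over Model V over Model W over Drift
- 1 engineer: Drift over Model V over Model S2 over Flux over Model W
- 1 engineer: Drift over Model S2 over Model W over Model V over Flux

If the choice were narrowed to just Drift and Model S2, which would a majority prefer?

Model S2

Ballots ranking Drift above Model S2: 1 + 1 = 2.
Ballots ranking Model S2 above Drift: 7 − 2 = 5.
Model S2 wins the head-to-head 5–2.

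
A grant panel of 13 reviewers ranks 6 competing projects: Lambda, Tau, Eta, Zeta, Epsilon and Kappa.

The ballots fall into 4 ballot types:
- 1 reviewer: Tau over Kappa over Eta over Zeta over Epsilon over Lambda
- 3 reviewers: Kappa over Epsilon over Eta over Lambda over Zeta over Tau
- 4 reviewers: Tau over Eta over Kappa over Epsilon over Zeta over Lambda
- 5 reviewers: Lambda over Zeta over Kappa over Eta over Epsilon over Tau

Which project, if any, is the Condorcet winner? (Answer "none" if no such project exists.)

Kappa

Head-to-head results (13 reviewers):
Lambda vs Tau: Lambda, 8–5.
Lambda vs Eta: Eta, 8–5.
Lambda–Zeta: Lambda 8–5.
Lambda vs Epsilon: Epsilon, 8–5.
Lambda–Kappa: Kappa 8–5.
Tau vs Eta: Eta, 8–5.
Tau vs Zeta: Zeta, 8–5.
Tau–Epsilon: Epsilon 8–5.
Tau–Kappa: Kappa 8–5.
Eta–Zeta: Eta 8–5.
Eta–Epsilon: Eta 10–3.
Eta vs Kappa: Kappa wins 9–4.
Zeta vs Epsilon: Epsilon, 7–6.
Zeta vs Kappa: Kappa, 8–5.
Epsilon vs Kappa: Kappa wins 13–0.
Kappa wins every pairwise contest, so Kappa is the Condorcet winner.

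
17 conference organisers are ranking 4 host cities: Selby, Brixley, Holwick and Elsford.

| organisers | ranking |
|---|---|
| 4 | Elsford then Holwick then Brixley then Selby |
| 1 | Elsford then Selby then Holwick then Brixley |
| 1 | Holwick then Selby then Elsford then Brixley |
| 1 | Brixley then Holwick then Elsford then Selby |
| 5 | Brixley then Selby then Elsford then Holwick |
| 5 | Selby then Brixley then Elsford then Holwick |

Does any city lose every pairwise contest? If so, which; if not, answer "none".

Holwick

Pairwise majorities:
Selby vs Brixley: 1+1+5 = 7 for Selby, 10 for Brixley — Brixley by 10–7.
Selby vs Holwick: 1+5+5 = 11 for Selby, 6 for Holwick — Selby by 11–6.
Selby vs Elsford: 1+5+5 = 11 for Selby, 6 for Elsford — Selby by 11–6.
Brixley vs Holwick: Brixley, 11–6.
Brixley–Elsford: Brixley 11–6.
Holwick vs Elsford: Elsford, 15–2.
Holwick loses to every other city — it is the Condorcet loser.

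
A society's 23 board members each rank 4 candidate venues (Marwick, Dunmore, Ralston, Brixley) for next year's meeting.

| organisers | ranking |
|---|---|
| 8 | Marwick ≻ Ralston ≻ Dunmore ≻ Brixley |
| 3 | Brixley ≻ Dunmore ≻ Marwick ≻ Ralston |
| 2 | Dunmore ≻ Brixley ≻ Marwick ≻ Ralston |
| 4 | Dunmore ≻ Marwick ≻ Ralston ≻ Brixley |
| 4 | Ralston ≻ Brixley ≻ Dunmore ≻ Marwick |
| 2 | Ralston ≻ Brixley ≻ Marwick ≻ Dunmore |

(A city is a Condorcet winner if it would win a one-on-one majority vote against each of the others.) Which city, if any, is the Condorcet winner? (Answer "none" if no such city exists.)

none

Pairwise majorities:
Marwick vs Dunmore: Dunmore, 13–10.
Marwick vs Ralston: 17 to 6, Marwick.
Marwick vs Brixley: 8+4 = 12 for Marwick, 11 for Brixley — Marwick by 12–11.
Dunmore vs Ralston: 9 to 14, Ralston.
Dunmore vs Brixley: Dunmore wins 14–9.
Ralston vs Brixley: 18 to 5, Ralston.
Every city loses at least once (Marwick loses to Dunmore; Dunmore loses to Ralston; Ralston loses to Marwick; Brixley loses to Marwick). The majority relation contains the cycle Marwick > Ralston > Dunmore > Marwick, so there is no Condorcet winner.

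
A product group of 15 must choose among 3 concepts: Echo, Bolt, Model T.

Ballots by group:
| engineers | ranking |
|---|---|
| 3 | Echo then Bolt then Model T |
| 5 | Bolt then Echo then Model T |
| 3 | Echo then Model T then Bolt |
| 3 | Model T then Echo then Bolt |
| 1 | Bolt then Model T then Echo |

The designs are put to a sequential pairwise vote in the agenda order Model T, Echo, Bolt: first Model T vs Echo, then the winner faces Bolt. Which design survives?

Round 1: Model T vs Echo — 4–11, Echo advances.
Round 2: Echo vs Bolt — 9–6, Echo advances.
Echo survives the agenda.

Echo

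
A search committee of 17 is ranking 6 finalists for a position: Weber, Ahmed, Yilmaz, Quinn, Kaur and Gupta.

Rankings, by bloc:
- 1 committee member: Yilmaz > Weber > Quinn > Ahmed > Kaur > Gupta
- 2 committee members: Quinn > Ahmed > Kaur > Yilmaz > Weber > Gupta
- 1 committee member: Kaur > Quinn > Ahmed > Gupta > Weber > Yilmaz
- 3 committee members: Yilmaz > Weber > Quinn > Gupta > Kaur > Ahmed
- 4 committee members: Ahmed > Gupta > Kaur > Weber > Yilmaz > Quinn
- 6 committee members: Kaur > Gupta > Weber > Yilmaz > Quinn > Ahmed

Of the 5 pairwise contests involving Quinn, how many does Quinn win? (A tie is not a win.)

Quinn against each rival (17 committee members):
Quinn vs Weber: Weber wins 14–3.
Quinn vs Ahmed: Quinn is ranked higher on 1+2+1+3+6 = 13 ballots, Ahmed on 4. Quinn wins 13–4.
Quinn–Yilmaz: Yilmaz 14–3.
Quinn vs Kaur: 1+2+3 = 6 for Quinn, 11 for Kaur — Kaur by 11–6.
Quinn vs Gupta: Quinn preferred on 1+2+1+3 = 7 ballots; Gupta wins 10–7.
Quinn beats Ahmed; loses to Weber, Yilmaz, Kaur, Gupta — 1 pairwise win.

1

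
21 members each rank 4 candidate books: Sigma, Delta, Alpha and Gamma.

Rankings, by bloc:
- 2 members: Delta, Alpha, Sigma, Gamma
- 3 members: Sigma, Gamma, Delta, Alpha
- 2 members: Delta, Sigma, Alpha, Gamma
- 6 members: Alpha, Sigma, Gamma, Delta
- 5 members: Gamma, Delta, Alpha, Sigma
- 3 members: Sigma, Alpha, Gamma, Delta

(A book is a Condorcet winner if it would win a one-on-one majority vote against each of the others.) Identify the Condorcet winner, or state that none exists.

Pairwise majorities:
Sigma vs Delta: Sigma, 12–9.
Sigma–Alpha: Alpha 13–8.
Sigma vs Gamma: Sigma wins 16–5.
Delta vs Alpha: Delta wins 12–9.
Delta vs Gamma: Gamma, 17–4.
Alpha vs Gamma: Alpha, 13–8.
No book is unbeaten: Sigma loses to Alpha; Delta loses to Sigma; Alpha loses to Delta; Gamma loses to Sigma. In particular Sigma beats Delta beats Alpha beats Sigma is a majority cycle — no Condorcet winner exists.

none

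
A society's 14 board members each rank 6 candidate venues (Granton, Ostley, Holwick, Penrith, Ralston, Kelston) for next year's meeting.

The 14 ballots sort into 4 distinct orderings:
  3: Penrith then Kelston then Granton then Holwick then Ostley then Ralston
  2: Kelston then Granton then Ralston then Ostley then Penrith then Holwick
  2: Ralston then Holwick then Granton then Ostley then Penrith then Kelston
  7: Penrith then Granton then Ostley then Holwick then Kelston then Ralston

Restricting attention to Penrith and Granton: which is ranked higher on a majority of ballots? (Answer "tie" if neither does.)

Ballots ranking Penrith above Granton: 3 + 7 = 10.
Ballots ranking Granton above Penrith: 14 − 10 = 4.
Penrith wins the head-to-head 10–4.

Penrith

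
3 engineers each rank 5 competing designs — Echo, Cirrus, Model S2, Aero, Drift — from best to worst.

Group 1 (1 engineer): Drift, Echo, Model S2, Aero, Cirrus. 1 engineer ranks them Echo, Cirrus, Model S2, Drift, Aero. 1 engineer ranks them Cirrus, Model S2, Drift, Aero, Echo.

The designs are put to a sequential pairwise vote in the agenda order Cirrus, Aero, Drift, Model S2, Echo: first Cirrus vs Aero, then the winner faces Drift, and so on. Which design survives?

Echo

Round 1: Cirrus vs Aero — 2–1, Cirrus advances.
Round 2: Cirrus vs Drift — 2–1, Cirrus advances.
Round 3: Cirrus vs Model S2 — 2–1, Cirrus advances.
Round 4: Cirrus vs Echo — 1–2, Echo advances.
Echo survives the agenda.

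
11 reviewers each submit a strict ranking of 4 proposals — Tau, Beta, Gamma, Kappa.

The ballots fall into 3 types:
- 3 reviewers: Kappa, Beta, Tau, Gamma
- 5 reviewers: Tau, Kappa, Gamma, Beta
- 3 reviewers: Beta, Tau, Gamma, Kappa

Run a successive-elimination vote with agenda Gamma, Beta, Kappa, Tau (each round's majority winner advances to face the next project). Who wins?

Tau

Round 1: Gamma vs Beta — 5–6, Beta advances.
Round 2: Beta vs Kappa — 3–8, Kappa advances.
Round 3: Kappa vs Tau — 3–8, Tau advances.
Tau survives the agenda.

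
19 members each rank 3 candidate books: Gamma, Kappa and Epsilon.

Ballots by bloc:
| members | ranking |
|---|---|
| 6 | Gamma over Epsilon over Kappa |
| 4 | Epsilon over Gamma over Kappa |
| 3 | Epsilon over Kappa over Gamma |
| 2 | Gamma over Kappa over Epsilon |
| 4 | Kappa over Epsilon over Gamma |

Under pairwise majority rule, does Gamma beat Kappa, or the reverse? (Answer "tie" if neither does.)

Ballots ranking Gamma above Kappa: 6 + 4 + 2 = 12.
Ballots ranking Kappa above Gamma: 19 − 12 = 7.
Gamma wins the head-to-head 12–7.

Gamma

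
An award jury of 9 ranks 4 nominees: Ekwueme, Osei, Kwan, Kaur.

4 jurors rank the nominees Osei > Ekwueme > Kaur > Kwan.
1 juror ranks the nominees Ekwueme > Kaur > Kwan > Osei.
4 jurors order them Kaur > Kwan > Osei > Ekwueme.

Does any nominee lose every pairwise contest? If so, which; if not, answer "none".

Head-to-head results (9 jurors):
Ekwueme vs Osei: 1 to 8, Osei.
Ekwueme vs Kwan: Ekwueme preferred on 4+1 = 5 ballots; Ekwueme wins 5–4.
Ekwueme vs Kaur: Ekwueme wins 5–4.
Osei vs Kwan: 4 to 5, Kwan.
Osei vs Kaur: 4 to 5, Kaur.
Kwan vs Kaur: 0 for Kwan, 9 for Kaur — Kaur by 9–0.
Each nominee has at least one pairwise win (Ekwueme beats Kwan; Osei beats Ekwueme; Kwan beats Osei; Kaur beats Osei) — no Condorcet loser.

none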